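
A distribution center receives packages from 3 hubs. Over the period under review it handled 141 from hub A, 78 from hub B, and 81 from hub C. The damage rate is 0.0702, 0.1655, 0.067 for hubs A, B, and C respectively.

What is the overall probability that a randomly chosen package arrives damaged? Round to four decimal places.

0.0941

Total: 141 + 78 + 81 = 300.
P(A) = 141/300 = 0.47. P(B) = 78/300 = 0.26. P(C) = 81/300 = 0.27.
Using total probability over the partition,
P(D) = P(D|A)·P(A) + P(D|B)·P(B) + P(D|C)·P(C)
      = 0.0702·0.47 + 0.1655·0.26 + 0.067·0.27
      = 0.032994 + 0.04303 + 0.01809 = 0.094114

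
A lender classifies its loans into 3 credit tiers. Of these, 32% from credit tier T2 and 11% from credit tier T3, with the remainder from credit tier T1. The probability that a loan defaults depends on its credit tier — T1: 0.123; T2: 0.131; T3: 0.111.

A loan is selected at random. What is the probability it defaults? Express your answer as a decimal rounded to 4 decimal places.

P(T1) = 1 − (0.32 + 0.11) = 0.57.
P(D) = P(D|T1)·P(T1) + P(D|T2)·P(T2) + P(D|T3)·P(T3)
      = 0.123·0.57 + 0.131·0.32 + 0.111·0.11
      = 0.07011 + 0.04192 + 0.01221 = 0.12424

0.1242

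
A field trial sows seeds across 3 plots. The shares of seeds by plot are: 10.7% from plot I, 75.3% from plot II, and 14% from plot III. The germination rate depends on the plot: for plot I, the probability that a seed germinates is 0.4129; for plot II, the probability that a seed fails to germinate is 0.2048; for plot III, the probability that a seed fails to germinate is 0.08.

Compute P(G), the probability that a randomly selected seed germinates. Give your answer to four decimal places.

P(G) ≈ 0.7718

P(G|II) = 1 − 0.2048 = 0.7952.
P(G|III) = 1 − 0.08 = 0.92.
Summing over the partition,
P(G) = P(G|I)·P(I) + P(G|II)·P(II) + P(G|III)·P(III)
      = 0.4129·0.107 + 0.7952·0.753 + 0.92·0.14
      = 0.0441803 + 0.5987856 + 0.1288 = 0.7717659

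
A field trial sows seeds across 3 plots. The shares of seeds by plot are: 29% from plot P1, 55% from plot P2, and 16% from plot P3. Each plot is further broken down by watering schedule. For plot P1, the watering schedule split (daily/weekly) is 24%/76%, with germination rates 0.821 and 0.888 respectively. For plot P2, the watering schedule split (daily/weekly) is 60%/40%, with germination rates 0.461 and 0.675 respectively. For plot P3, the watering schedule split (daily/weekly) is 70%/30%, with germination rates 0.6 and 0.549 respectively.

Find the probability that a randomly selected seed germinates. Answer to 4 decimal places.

P(G|P1) = 0.24·0.821 + 0.76·0.888 = 0.19704 + 0.67488 = 0.87192
P(G|P2) = 0.6·0.461 + 0.4·0.675 = 0.2766 + 0.27 = 0.5466
P(G|P3) = 0.7·0.6 + 0.3·0.549 = 0.42 + 0.1647 = 0.5847
Then overall,
P(G) = 0.29·0.87192 + 0.55·0.5466 + 0.16·0.5847
      = 0.2528568 + 0.30063 + 0.093552 = 0.6470388

0.6470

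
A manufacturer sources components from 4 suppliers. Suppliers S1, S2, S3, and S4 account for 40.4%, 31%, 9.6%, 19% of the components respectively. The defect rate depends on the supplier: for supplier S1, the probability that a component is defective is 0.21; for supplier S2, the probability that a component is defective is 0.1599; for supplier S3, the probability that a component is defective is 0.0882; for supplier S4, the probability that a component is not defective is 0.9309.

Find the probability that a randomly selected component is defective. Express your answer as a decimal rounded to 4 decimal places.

P(D|S4) = 1 − 0.9309 = 0.0691.
By the law of total probability,
P(D) = P(D|S1)·P(S1) + P(D|S2)·P(S2) + P(D|S3)·P(S3) + P(D|S4)·P(S4)
      = 0.21·0.404 + 0.1599·0.31 + 0.0882·0.096 + 0.0691·0.19
      = 0.08484 + 0.049569 + 0.0084672 + 0.013129 = 0.1560052

P(D) ≈ 0.1560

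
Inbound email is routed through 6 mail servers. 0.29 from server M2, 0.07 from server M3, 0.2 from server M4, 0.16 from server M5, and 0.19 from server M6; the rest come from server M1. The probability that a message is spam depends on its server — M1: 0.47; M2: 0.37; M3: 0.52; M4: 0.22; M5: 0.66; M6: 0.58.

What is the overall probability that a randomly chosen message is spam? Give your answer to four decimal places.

P(M1) = 1 − (0.29 + 0.07 + 0.2 + 0.16 + 0.19) = 0.09.
Summing over the partition,
P(S) = P(S|M1)·P(M1) + P(S|M2)·P(M2) + P(S|M3)·P(M3) + P(S|M4)·P(M4) + P(S|M5)·P(M5) + P(S|M6)·P(M6)
      = 0.47·0.09 + 0.37·0.29 + 0.52·0.07 + 0.22·0.2 + 0.66·0.16 + 0.58·0.19
      = 0.0423 + 0.1073 + 0.0364 + 0.044 + 0.1056 + 0.1102 = 0.4458

P(S) ≈ 0.4458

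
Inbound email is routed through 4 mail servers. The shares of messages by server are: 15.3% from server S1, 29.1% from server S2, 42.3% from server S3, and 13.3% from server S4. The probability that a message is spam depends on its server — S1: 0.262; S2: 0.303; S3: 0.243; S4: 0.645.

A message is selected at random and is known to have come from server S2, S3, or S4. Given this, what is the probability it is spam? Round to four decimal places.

0.3267

Let J = {S2, S3, S4}.
P(J) = 0.291 + 0.423 + 0.133 = 0.847.
P(S ∩ J) = 0.303·0.291 + 0.243·0.423 + 0.645·0.133 = 0.088173 + 0.102789 + 0.085785 = 0.276747.
P(S | J) = 0.276747 / 0.847 = 0.326738…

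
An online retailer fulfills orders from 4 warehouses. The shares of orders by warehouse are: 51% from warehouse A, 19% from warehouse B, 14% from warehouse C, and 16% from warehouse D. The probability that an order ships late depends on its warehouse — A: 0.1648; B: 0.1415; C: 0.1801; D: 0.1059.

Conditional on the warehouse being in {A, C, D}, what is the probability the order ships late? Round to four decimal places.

P(L|S) ≈ 0.1558

Let S = {A, C, D}.
P(S) = 0.51 + 0.14 + 0.16 = 0.81.
P(L ∩ S) = 0.1648·0.51 + 0.1801·0.14 + 0.1059·0.16 = 0.084048 + 0.025214 + 0.016944 = 0.126206.
P(L | S) = 0.126206 / 0.81 = 0.155810…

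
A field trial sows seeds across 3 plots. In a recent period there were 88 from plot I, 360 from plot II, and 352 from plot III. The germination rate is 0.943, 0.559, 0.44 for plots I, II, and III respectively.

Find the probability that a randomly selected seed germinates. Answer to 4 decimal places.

P(G) ≈ 0.5489

Total: 88 + 360 + 352 = 800.
P(I) = 88/800 = 0.11. P(II) = 360/800 = 0.45. P(III) = 352/800 = 0.44.
P(G) = P(G|I)·P(I) + P(G|II)·P(II) + P(G|III)·P(III)
      = 0.943·0.11 + 0.559·0.45 + 0.44·0.44
      = 0.10373 + 0.25155 + 0.1936 = 0.54888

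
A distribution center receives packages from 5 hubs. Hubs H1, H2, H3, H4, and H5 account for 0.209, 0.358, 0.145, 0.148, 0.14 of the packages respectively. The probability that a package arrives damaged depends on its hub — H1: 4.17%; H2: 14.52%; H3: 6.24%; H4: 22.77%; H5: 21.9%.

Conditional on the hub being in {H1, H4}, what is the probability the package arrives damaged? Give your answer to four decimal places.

Let S = {H1, H4}.
P(S) = 0.209 + 0.148 = 0.357.
P(D ∩ S) = 0.0417·0.209 + 0.2277·0.148 = 0.0087153 + 0.0336996 = 0.0424149.
P(D | S) = 0.0424149 / 0.357 = 0.118809…

0.1188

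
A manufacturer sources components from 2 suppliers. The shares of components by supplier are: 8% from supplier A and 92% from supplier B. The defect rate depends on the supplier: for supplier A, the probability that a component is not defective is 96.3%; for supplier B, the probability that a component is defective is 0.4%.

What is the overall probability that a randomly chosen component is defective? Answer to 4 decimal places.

0.0066

P(D|A) = 1 − 0.963 = 0.037.
Summing over the partition,
P(D) = P(D|A)·P(A) + P(D|B)·P(B)
      = 0.037·0.08 + 0.004·0.92
      = 0.00296 + 0.00368 = 0.00664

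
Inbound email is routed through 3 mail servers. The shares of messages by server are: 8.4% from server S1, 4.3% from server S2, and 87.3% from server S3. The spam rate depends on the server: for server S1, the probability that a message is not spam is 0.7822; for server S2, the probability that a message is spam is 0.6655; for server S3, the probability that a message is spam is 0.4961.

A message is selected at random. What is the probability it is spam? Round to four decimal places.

P(S) ≈ 0.4800

P(S|S1) = 1 − 0.7822 = 0.2178.
Using total probability over the partition,
P(S) = P(S|S1)·P(S1) + P(S|S2)·P(S2) + P(S|S3)·P(S3)
      = 0.2178·0.084 + 0.6655·0.043 + 0.4961·0.873
      = 0.0182952 + 0.0286165 + 0.4330953 = 0.480007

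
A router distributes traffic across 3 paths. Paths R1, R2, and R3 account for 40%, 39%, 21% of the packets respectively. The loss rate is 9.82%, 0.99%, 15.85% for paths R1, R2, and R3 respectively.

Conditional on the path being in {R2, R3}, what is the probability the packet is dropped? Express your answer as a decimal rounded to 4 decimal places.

P(L|S) ≈ 0.0619

Let S = {R2, R3}.
P(S) = 0.39 + 0.21 = 0.6.
P(L ∩ S) = 0.0099·0.39 + 0.1585·0.21 = 0.003861 + 0.033285 = 0.037146.
P(L | S) = 0.037146 / 0.6 = 0.061910…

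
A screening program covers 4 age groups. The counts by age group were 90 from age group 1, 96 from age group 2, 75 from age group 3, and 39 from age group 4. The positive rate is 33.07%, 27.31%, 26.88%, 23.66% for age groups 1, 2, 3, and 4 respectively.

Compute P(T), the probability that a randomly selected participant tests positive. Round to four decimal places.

Total: 90 + 96 + 75 + 39 = 300.
P(1) = 90/300 = 0.3. P(2) = 96/300 = 0.32. P(3) = 75/300 = 0.25. P(4) = 39/300 = 0.13.
Summing over the partition,
P(T) = P(T|1)·P(1) + P(T|2)·P(2) + P(T|3)·P(3) + P(T|4)·P(4)
      = 0.3307·0.3 + 0.2731·0.32 + 0.2688·0.25 + 0.2366·0.13
      = 0.09921 + 0.087392 + 0.0672 + 0.030758 = 0.28456

0.2846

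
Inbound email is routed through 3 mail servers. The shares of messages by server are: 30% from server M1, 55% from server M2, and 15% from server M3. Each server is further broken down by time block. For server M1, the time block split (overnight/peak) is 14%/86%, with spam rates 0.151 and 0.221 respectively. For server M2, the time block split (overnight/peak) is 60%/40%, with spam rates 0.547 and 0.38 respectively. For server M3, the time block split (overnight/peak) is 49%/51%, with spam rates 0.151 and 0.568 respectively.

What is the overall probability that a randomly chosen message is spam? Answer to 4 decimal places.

P(S|M1) = 0.14·0.151 + 0.86·0.221 = 0.02114 + 0.19006 = 0.2112
P(S|M2) = 0.6·0.547 + 0.4·0.38 = 0.3282 + 0.152 = 0.4802
P(S|M3) = 0.49·0.151 + 0.51·0.568 = 0.07399 + 0.28968 = 0.36367
Then overall,
P(S) = 0.3·0.2112 + 0.55·0.4802 + 0.15·0.36367
      = 0.06336 + 0.26411 + 0.0545505 = 0.3820205

P(S) ≈ 0.3820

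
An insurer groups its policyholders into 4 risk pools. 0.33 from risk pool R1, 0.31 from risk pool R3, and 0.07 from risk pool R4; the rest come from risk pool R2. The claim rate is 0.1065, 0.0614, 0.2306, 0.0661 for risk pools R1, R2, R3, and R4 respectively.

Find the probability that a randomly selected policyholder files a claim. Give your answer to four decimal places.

P(R2) = 1 − (0.33 + 0.31 + 0.07) = 0.29.
By the law of total probability,
P(C) = P(C|R1)·P(R1) + P(C|R2)·P(R2) + P(C|R3)·P(R3) + P(C|R4)·P(R4)
      = 0.1065·0.33 + 0.0614·0.29 + 0.2306·0.31 + 0.0661·0.07
      = 0.035145 + 0.017806 + 0.071486 + 0.004627 = 0.129064

0.1291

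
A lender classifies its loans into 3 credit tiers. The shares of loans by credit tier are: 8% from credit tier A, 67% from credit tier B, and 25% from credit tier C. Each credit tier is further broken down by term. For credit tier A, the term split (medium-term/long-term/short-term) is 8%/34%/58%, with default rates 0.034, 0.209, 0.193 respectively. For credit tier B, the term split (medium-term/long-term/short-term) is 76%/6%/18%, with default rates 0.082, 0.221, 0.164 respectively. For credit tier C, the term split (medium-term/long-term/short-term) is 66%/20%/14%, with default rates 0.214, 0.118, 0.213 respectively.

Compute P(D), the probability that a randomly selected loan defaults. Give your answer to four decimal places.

P(D|A) = 0.08·0.034 + 0.34·0.209 + 0.58·0.193 = 0.00272 + 0.07106 + 0.11194 = 0.18572
P(D|B) = 0.76·0.082 + 0.06·0.221 + 0.18·0.164 = 0.06232 + 0.01326 + 0.02952 = 0.1051
P(D|C) = 0.66·0.214 + 0.2·0.118 + 0.14·0.213 = 0.14124 + 0.0236 + 0.02982 = 0.19466
Then overall,
P(D) = 0.08·0.18572 + 0.67·0.1051 + 0.25·0.19466
      = 0.0148576 + 0.070417 + 0.048665 = 0.1339396

P(D) ≈ 0.1339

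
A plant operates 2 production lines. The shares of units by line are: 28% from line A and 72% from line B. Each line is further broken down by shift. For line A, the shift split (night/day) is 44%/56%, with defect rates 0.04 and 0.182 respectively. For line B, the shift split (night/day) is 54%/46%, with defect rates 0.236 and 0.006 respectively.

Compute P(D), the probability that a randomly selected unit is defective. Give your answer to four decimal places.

P(D|A) = 0.44·0.04 + 0.56·0.182 = 0.0176 + 0.10192 = 0.11952
P(D|B) = 0.54·0.236 + 0.46·0.006 = 0.12744 + 0.00276 = 0.1302
By total probability over the outer partition,
P(D) = 0.28·0.11952 + 0.72·0.1302
      = 0.0334656 + 0.093744 = 0.1272096

0.1272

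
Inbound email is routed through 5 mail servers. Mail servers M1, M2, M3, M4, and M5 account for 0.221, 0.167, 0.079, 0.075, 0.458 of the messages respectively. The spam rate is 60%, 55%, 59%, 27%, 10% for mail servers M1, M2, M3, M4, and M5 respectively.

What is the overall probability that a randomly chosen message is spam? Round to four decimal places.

By the law of total probability,
P(S) = P(S|M1)·P(M1) + P(S|M2)·P(M2) + P(S|M3)·P(M3) + P(S|M4)·P(M4) + P(S|M5)·P(M5)
      = 0.6·0.221 + 0.55·0.167 + 0.59·0.079 + 0.27·0.075 + 0.1·0.458
      = 0.1326 + 0.09185 + 0.04661 + 0.02025 + 0.0458 = 0.33711

P(S) ≈ 0.3371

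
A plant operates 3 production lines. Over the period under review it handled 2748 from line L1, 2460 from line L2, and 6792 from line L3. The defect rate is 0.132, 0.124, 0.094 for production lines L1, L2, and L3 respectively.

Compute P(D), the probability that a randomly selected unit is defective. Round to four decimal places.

Total: 2748 + 2460 + 6792 = 12000.
P(L1) = 2748/12000 = 0.229. P(L2) = 2460/12000 = 0.205. P(L3) = 6792/12000 = 0.566.
P(D) = P(D|L1)·P(L1) + P(D|L2)·P(L2) + P(D|L3)·P(L3)
      = 0.132·0.229 + 0.124·0.205 + 0.094·0.566
      = 0.030228 + 0.02542 + 0.053204 = 0.108852

P(D) ≈ 0.1089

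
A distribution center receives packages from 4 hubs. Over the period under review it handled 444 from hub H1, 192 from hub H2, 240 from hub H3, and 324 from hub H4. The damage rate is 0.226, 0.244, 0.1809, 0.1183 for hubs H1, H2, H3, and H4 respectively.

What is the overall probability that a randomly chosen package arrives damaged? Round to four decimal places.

P(D) ≈ 0.1908

Total: 444 + 192 + 240 + 324 = 1200.
P(H1) = 444/1200 = 0.37. P(H2) = 192/1200 = 0.16. P(H3) = 240/1200 = 0.2. P(H4) = 324/1200 = 0.27.
P(D) = P(D|H1)·P(H1) + P(D|H2)·P(H2) + P(D|H3)·P(H3) + P(D|H4)·P(H4)
      = 0.226·0.37 + 0.244·0.16 + 0.1809·0.2 + 0.1183·0.27
      = 0.08362 + 0.03904 + 0.03618 + 0.031941 = 0.190781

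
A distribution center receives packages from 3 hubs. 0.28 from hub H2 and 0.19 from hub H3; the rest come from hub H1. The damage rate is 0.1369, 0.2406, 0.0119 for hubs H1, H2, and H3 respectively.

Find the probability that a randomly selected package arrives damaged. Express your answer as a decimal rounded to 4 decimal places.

P(H1) = 1 − (0.28 + 0.19) = 0.53.
Using total probability over the partition,
P(D) = P(D|H1)·P(H1) + P(D|H2)·P(H2) + P(D|H3)·P(H3)
      = 0.1369·0.53 + 0.2406·0.28 + 0.0119·0.19
      = 0.072557 + 0.067368 + 0.002261 = 0.142186

0.1422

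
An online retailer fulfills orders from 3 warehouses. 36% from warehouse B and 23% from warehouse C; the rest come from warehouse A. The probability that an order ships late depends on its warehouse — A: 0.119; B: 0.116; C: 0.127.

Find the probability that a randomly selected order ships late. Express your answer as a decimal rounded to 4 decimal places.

0.1198

P(A) = 1 − (0.36 + 0.23) = 0.41.
Summing over the partition,
P(L) = P(L|A)·P(A) + P(L|B)·P(B) + P(L|C)·P(C)
      = 0.119·0.41 + 0.116·0.36 + 0.127·0.23
      = 0.04879 + 0.04176 + 0.02921 = 0.11976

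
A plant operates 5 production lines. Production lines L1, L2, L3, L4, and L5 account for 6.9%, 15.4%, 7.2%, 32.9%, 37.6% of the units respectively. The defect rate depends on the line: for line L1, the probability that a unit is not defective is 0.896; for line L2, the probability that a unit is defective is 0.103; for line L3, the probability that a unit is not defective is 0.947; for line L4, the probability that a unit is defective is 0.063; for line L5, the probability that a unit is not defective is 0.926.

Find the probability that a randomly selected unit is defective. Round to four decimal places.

P(D) ≈ 0.0754

P(D|L1) = 1 − 0.896 = 0.104.
P(D|L3) = 1 − 0.947 = 0.053.
P(D|L5) = 1 − 0.926 = 0.074.
Using total probability over the partition,
P(D) = P(D|L1)·P(L1) + P(D|L2)·P(L2) + P(D|L3)·P(L3) + P(D|L4)·P(L4) + P(D|L5)·P(L5)
      = 0.104·0.069 + 0.103·0.154 + 0.053·0.072 + 0.063·0.329 + 0.074·0.376
      = 0.007176 + 0.015862 + 0.003816 + 0.020727 + 0.027824 = 0.075405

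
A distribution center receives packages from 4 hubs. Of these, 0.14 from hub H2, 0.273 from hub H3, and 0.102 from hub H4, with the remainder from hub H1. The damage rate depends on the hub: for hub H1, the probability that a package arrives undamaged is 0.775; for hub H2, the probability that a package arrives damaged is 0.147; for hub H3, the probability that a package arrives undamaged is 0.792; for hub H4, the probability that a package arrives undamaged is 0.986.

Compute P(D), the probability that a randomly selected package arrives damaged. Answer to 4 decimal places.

P(D) ≈ 0.1879

P(H1) = 1 − (0.14 + 0.273 + 0.102) = 0.485.
P(D|H1) = 1 − 0.775 = 0.225.
P(D|H3) = 1 − 0.792 = 0.208.
P(D|H4) = 1 − 0.986 = 0.014.
Using total probability over the partition,
P(D) = P(D|H1)·P(H1) + P(D|H2)·P(H2) + P(D|H3)·P(H3) + P(D|H4)·P(H4)
      = 0.225·0.485 + 0.147·0.14 + 0.208·0.273 + 0.014·0.102
      = 0.109125 + 0.02058 + 0.056784 + 0.001428 = 0.187917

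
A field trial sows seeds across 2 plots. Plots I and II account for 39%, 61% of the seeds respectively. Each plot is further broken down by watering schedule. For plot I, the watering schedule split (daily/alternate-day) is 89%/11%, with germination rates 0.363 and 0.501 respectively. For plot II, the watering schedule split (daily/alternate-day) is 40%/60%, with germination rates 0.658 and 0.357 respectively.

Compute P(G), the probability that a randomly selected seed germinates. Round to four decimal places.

0.4387

P(G|I) = 0.89·0.363 + 0.11·0.501 = 0.32307 + 0.05511 = 0.37818
P(G|II) = 0.4·0.658 + 0.6·0.357 = 0.2632 + 0.2142 = 0.4774
By total probability over the outer partition,
P(G) = 0.39·0.37818 + 0.61·0.4774
      = 0.1474902 + 0.291214 = 0.4387042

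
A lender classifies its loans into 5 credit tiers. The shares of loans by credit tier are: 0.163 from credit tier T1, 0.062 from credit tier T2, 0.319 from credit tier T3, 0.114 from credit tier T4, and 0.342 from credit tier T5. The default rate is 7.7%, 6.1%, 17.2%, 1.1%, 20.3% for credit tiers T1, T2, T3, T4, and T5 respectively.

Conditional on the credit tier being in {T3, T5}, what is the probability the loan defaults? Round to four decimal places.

Let S = {T3, T5}.
P(S) = 0.319 + 0.342 = 0.661.
P(D ∩ S) = 0.172·0.319 + 0.203·0.342 = 0.054868 + 0.069426 = 0.124294.
P(D | S) = 0.124294 / 0.661 = 0.188039…

0.1880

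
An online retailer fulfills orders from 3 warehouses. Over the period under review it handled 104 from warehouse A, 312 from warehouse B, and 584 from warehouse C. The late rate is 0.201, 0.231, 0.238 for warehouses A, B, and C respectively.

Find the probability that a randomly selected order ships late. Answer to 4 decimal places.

Total: 104 + 312 + 584 = 1000.
P(A) = 104/1000 = 0.104. P(B) = 312/1000 = 0.312. P(C) = 584/1000 = 0.584.
Using total probability over the partition,
P(L) = P(L|A)·P(A) + P(L|B)·P(B) + P(L|C)·P(C)
      = 0.201·0.104 + 0.231·0.312 + 0.238·0.584
      = 0.020904 + 0.072072 + 0.138992 = 0.231968

P(L) ≈ 0.2320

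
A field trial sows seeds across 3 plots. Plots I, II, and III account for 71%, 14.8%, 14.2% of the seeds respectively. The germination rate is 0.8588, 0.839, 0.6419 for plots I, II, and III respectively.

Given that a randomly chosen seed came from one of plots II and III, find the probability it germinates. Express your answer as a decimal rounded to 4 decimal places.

P(G|S) ≈ 0.7425

Let S = {II, III}.
P(S) = 0.148 + 0.142 = 0.29.
P(G ∩ S) = 0.839·0.148 + 0.6419·0.142 = 0.124172 + 0.0911498 = 0.2153218.
P(G | S) = 0.2153218 / 0.29 = 0.742489…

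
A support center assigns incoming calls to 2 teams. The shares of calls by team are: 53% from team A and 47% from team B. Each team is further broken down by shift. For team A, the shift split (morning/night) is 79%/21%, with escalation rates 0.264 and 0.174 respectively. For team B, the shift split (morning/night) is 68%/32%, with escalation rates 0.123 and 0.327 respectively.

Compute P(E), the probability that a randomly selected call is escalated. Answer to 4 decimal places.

P(E) ≈ 0.2184

P(E|A) = 0.79·0.264 + 0.21·0.174 = 0.20856 + 0.03654 = 0.2451
P(E|B) = 0.68·0.123 + 0.32·0.327 = 0.08364 + 0.10464 = 0.18828
Then overall,
P(E) = 0.53·0.2451 + 0.47·0.18828
      = 0.129903 + 0.0884916 = 0.2183946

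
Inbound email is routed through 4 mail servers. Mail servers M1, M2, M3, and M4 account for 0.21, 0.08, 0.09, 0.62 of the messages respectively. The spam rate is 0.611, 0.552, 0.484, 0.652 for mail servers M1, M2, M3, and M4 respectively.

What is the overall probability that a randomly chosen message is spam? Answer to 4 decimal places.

P(S) = P(S|M1)·P(M1) + P(S|M2)·P(M2) + P(S|M3)·P(M3) + P(S|M4)·P(M4)
      = 0.611·0.21 + 0.552·0.08 + 0.484·0.09 + 0.652·0.62
      = 0.12831 + 0.04416 + 0.04356 + 0.40424 = 0.62027

0.6203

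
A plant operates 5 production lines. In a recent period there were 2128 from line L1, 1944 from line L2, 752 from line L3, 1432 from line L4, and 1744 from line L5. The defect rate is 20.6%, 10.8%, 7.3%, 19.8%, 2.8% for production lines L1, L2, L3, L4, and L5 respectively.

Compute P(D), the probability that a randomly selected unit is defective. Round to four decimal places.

P(D) ≈ 0.1294

Total: 2128 + 1944 + 752 + 1432 + 1744 = 8000.
P(L1) = 2128/8000 = 0.266. P(L2) = 1944/8000 = 0.243. P(L3) = 752/8000 = 0.094. P(L4) = 1432/8000 = 0.179. P(L5) = 1744/8000 = 0.218.
P(D) = P(D|L1)·P(L1) + P(D|L2)·P(L2) + P(D|L3)·P(L3) + P(D|L4)·P(L4) + P(D|L5)·P(L5)
      = 0.206·0.266 + 0.108·0.243 + 0.073·0.094 + 0.198·0.179 + 0.028·0.218
      = 0.054796 + 0.026244 + 0.006862 + 0.035442 + 0.006104 = 0.129448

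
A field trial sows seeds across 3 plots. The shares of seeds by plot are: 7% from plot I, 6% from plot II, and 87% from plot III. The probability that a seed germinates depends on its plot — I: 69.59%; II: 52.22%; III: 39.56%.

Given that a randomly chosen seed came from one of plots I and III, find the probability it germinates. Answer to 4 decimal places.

P(G|S) ≈ 0.4180

Let S = {I, III}.
P(S) = 0.07 + 0.87 = 0.94.
P(G ∩ S) = 0.6959·0.07 + 0.3956·0.87 = 0.048713 + 0.344172 = 0.392885.
P(G | S) = 0.392885 / 0.94 = 0.417963…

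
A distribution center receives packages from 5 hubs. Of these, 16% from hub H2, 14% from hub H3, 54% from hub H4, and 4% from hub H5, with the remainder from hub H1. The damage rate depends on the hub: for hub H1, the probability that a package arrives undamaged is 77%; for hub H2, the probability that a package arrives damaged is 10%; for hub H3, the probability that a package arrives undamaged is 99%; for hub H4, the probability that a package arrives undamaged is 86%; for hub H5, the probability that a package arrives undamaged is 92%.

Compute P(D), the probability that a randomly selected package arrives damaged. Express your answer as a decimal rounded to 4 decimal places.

P(D) ≈ 0.1238

P(H1) = 1 − (0.16 + 0.14 + 0.54 + 0.04) = 0.12.
P(D|H1) = 1 − 0.77 = 0.23.
P(D|H3) = 1 − 0.99 = 0.01.
P(D|H4) = 1 − 0.86 = 0.14.
P(D|H5) = 1 − 0.92 = 0.08.
P(D) = P(D|H1)·P(H1) + P(D|H2)·P(H2) + P(D|H3)·P(H3) + P(D|H4)·P(H4) + P(D|H5)·P(H5)
      = 0.23·0.12 + 0.1·0.16 + 0.01·0.14 + 0.14·0.54 + 0.08·0.04
      = 0.0276 + 0.016 + 0.0014 + 0.0756 + 0.0032 = 0.1238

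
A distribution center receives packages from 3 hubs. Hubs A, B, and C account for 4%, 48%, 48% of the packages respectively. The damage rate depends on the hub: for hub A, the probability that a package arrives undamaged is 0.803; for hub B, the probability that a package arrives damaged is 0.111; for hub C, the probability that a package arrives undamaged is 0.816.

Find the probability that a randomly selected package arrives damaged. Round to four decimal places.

P(D|A) = 1 − 0.803 = 0.197.
P(D|C) = 1 − 0.816 = 0.184.
P(D) = P(D|A)·P(A) + P(D|B)·P(B) + P(D|C)·P(C)
      = 0.197·0.04 + 0.111·0.48 + 0.184·0.48
      = 0.00788 + 0.05328 + 0.08832 = 0.14948

P(D) ≈ 0.1495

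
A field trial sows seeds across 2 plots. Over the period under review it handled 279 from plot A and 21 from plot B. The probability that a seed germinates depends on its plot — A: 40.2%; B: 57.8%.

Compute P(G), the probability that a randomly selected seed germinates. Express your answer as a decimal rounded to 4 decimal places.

Total: 279 + 21 = 300.
P(A) = 279/300 = 0.93. P(B) = 21/300 = 0.07.
P(G) = P(G|A)·P(A) + P(G|B)·P(B)
      = 0.402·0.93 + 0.578·0.07
      = 0.37386 + 0.04046 = 0.41432

0.4143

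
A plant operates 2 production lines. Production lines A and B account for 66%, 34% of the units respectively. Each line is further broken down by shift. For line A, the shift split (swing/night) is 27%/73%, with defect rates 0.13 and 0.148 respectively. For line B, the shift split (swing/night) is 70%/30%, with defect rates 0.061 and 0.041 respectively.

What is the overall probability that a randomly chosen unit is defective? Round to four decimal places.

P(D|A) = 0.27·0.13 + 0.73·0.148 = 0.0351 + 0.10804 = 0.14314
P(D|B) = 0.7·0.061 + 0.3·0.041 = 0.0427 + 0.0123 = 0.055
Then overall,
P(D) = 0.66·0.14314 + 0.34·0.055
      = 0.0944724 + 0.0187 = 0.1131724

P(D) ≈ 0.1132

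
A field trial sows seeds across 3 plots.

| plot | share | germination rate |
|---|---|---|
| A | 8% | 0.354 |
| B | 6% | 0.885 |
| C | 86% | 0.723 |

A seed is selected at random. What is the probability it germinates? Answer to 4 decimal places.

P(G) ≈ 0.7032

P(G) = P(G|A)·P(A) + P(G|B)·P(B) + P(G|C)·P(C)
      = 0.354·0.08 + 0.885·0.06 + 0.723·0.86
      = 0.02832 + 0.0531 + 0.62178 = 0.7032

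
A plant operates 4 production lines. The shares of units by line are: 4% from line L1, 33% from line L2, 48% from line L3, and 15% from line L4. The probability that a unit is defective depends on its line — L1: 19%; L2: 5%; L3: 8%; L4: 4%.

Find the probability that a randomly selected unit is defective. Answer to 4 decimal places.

0.0685

Summing over the partition,
P(D) = P(D|L1)·P(L1) + P(D|L2)·P(L2) + P(D|L3)·P(L3) + P(D|L4)·P(L4)
      = 0.19·0.04 + 0.05·0.33 + 0.08·0.48 + 0.04·0.15
      = 0.0076 + 0.0165 + 0.0384 + 0.006 = 0.0685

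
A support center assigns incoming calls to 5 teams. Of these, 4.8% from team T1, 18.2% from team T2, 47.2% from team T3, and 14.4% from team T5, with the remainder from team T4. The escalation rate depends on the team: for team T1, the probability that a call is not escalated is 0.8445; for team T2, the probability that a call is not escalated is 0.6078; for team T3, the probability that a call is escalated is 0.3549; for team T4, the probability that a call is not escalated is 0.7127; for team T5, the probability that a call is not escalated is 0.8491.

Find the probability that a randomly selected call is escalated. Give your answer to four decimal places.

P(T4) = 1 − (0.048 + 0.182 + 0.472 + 0.144) = 0.154.
P(E|T1) = 1 − 0.8445 = 0.1555.
P(E|T2) = 1 − 0.6078 = 0.3922.
P(E|T4) = 1 − 0.7127 = 0.2873.
P(E|T5) = 1 − 0.8491 = 0.1509.
P(E) = P(E|T1)·P(T1) + P(E|T2)·P(T2) + P(E|T3)·P(T3) + P(E|T4)·P(T4) + P(E|T5)·P(T5)
      = 0.1555·0.048 + 0.3922·0.182 + 0.3549·0.472 + 0.2873·0.154 + 0.1509·0.144
      = 0.007464 + 0.0713804 + 0.1675128 + 0.0442442 + 0.0217296 = 0.312331

P(E) ≈ 0.3123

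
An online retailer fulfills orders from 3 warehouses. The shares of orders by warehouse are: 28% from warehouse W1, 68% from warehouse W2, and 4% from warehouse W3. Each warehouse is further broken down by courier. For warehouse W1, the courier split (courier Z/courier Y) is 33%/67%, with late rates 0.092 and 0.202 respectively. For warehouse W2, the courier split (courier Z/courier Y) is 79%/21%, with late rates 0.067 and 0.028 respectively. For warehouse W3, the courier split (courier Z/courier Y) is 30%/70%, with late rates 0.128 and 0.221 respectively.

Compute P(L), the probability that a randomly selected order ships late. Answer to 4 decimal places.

P(L|W1) = 0.33·0.092 + 0.67·0.202 = 0.03036 + 0.13534 = 0.1657
P(L|W2) = 0.79·0.067 + 0.21·0.028 = 0.05293 + 0.00588 = 0.05881
P(L|W3) = 0.3·0.128 + 0.7·0.221 = 0.0384 + 0.1547 = 0.1931
By total probability over the outer partition,
P(L) = 0.28·0.1657 + 0.68·0.05881 + 0.04·0.1931
      = 0.046396 + 0.0399908 + 0.007724 = 0.0941108

0.0941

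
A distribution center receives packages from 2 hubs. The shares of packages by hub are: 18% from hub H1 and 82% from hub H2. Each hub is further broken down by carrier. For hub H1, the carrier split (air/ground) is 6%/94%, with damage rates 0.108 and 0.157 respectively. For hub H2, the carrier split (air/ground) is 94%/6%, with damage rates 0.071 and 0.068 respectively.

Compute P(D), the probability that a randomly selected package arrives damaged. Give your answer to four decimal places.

P(D|H1) = 0.06·0.108 + 0.94·0.157 = 0.00648 + 0.14758 = 0.15406
P(D|H2) = 0.94·0.071 + 0.06·0.068 = 0.06674 + 0.00408 = 0.07082
Then overall,
P(D) = 0.18·0.15406 + 0.82·0.07082
      = 0.0277308 + 0.0580724 = 0.0858032

0.0858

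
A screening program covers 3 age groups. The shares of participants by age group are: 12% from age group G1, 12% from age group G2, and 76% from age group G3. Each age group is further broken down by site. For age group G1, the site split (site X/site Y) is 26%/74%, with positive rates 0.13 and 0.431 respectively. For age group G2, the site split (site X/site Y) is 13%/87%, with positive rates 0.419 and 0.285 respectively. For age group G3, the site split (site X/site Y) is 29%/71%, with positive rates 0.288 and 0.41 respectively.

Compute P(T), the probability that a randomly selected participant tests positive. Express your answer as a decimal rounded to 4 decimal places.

P(T|G1) = 0.26·0.13 + 0.74·0.431 = 0.0338 + 0.31894 = 0.35274
P(T|G2) = 0.13·0.419 + 0.87·0.285 = 0.05447 + 0.24795 = 0.30242
P(T|G3) = 0.29·0.288 + 0.71·0.41 = 0.08352 + 0.2911 = 0.37462
Then overall,
P(T) = 0.12·0.35274 + 0.12·0.30242 + 0.76·0.37462
      = 0.0423288 + 0.0362904 + 0.2847112 = 0.3633304

0.3633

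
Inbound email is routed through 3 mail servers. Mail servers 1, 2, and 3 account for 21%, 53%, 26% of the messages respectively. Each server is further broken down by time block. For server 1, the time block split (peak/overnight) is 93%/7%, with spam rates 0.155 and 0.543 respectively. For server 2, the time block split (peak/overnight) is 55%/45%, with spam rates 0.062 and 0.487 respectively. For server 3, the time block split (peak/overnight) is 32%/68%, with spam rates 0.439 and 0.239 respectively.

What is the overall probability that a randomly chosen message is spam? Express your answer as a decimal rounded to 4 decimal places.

P(S|1) = 0.93·0.155 + 0.07·0.543 = 0.14415 + 0.03801 = 0.18216
P(S|2) = 0.55·0.062 + 0.45·0.487 = 0.0341 + 0.21915 = 0.25325
P(S|3) = 0.32·0.439 + 0.68·0.239 = 0.14048 + 0.16252 = 0.303
By total probability over the outer partition,
P(S) = 0.21·0.18216 + 0.53·0.25325 + 0.26·0.303
      = 0.0382536 + 0.1342225 + 0.07878 = 0.2512561

0.2513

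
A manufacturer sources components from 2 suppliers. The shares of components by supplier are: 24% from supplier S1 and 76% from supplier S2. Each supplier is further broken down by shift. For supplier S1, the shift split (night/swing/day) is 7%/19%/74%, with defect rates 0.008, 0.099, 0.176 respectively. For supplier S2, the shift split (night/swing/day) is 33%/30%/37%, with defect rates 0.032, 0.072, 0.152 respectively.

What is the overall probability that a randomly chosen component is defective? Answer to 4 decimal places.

P(D) ≈ 0.1031

P(D|S1) = 0.07·0.008 + 0.19·0.099 + 0.74·0.176 = 0.00056 + 0.01881 + 0.13024 = 0.14961
P(D|S2) = 0.33·0.032 + 0.3·0.072 + 0.37·0.152 = 0.01056 + 0.0216 + 0.05624 = 0.0884
By total probability over the outer partition,
P(D) = 0.24·0.14961 + 0.76·0.0884
      = 0.0359064 + 0.067184 = 0.1030904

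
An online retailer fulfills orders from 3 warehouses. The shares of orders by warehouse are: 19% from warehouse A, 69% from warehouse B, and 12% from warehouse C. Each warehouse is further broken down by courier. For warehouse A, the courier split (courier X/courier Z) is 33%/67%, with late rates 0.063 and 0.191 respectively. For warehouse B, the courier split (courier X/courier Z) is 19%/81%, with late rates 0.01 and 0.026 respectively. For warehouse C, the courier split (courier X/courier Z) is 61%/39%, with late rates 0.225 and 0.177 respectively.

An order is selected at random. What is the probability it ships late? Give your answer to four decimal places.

P(L|A) = 0.33·0.063 + 0.67·0.191 = 0.02079 + 0.12797 = 0.14876
P(L|B) = 0.19·0.01 + 0.81·0.026 = 0.0019 + 0.02106 = 0.02296
P(L|C) = 0.61·0.225 + 0.39·0.177 = 0.13725 + 0.06903 = 0.20628
By total probability over the outer partition,
P(L) = 0.19·0.14876 + 0.69·0.02296 + 0.12·0.20628
      = 0.0282644 + 0.0158424 + 0.0247536 = 0.0688604

0.0689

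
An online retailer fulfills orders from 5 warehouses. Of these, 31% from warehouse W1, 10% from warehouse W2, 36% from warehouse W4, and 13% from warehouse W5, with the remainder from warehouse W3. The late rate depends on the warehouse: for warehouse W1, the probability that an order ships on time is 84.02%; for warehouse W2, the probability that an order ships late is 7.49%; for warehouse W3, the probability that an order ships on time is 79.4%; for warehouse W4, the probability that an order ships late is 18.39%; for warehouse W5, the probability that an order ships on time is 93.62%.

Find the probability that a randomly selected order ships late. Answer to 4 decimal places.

0.1521

P(W3) = 1 − (0.31 + 0.1 + 0.36 + 0.13) = 0.1.
P(L|W1) = 1 − 0.8402 = 0.1598.
P(L|W3) = 1 − 0.794 = 0.206.
P(L|W5) = 1 − 0.9362 = 0.0638.
By the law of total probability,
P(L) = P(L|W1)·P(W1) + P(L|W2)·P(W2) + P(L|W3)·P(W3) + P(L|W4)·P(W4) + P(L|W5)·P(W5)
      = 0.1598·0.31 + 0.0749·0.1 + 0.206·0.1 + 0.1839·0.36 + 0.0638·0.13
      = 0.049538 + 0.00749 + 0.0206 + 0.066204 + 0.008294 = 0.152126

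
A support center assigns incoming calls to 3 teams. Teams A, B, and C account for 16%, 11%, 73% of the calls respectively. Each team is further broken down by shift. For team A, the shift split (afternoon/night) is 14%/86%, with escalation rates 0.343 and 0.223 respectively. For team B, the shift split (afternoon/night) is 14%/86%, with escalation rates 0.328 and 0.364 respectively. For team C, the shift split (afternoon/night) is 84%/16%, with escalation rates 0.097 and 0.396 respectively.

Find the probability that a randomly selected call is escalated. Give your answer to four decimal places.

P(E|A) = 0.14·0.343 + 0.86·0.223 = 0.04802 + 0.19178 = 0.2398
P(E|B) = 0.14·0.328 + 0.86·0.364 = 0.04592 + 0.31304 = 0.35896
P(E|C) = 0.84·0.097 + 0.16·0.396 = 0.08148 + 0.06336 = 0.14484
By total probability over the outer partition,
P(E) = 0.16·0.2398 + 0.11·0.35896 + 0.73·0.14484
      = 0.038368 + 0.0394856 + 0.1057332 = 0.1835868

0.1836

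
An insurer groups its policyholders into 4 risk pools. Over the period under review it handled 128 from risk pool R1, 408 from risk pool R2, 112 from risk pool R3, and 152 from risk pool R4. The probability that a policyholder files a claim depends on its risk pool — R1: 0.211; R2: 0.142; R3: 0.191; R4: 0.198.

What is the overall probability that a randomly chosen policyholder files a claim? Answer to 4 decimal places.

Total: 128 + 408 + 112 + 152 = 800.
P(R1) = 128/800 = 0.16. P(R2) = 408/800 = 0.51. P(R3) = 112/800 = 0.14. P(R4) = 152/800 = 0.19.
P(C) = P(C|R1)·P(R1) + P(C|R2)·P(R2) + P(C|R3)·P(R3) + P(C|R4)·P(R4)
      = 0.211·0.16 + 0.142·0.51 + 0.191·0.14 + 0.198·0.19
      = 0.03376 + 0.07242 + 0.02674 + 0.03762 = 0.17054

P(C) ≈ 0.1705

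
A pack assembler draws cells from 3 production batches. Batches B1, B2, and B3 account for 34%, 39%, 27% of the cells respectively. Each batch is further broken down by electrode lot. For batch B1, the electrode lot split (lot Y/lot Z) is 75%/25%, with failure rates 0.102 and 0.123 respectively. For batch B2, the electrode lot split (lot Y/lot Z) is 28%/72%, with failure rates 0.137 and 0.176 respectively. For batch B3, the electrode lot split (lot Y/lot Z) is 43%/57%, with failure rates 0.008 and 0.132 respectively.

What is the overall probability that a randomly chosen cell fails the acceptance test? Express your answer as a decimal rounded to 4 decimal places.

P(F|B1) = 0.75·0.102 + 0.25·0.123 = 0.0765 + 0.03075 = 0.10725
P(F|B2) = 0.28·0.137 + 0.72·0.176 = 0.03836 + 0.12672 = 0.16508
P(F|B3) = 0.43·0.008 + 0.57·0.132 = 0.00344 + 0.07524 = 0.07868
Then overall,
P(F) = 0.34·0.10725 + 0.39·0.16508 + 0.27·0.07868
      = 0.036465 + 0.0643812 + 0.0212436 = 0.1220898

0.1221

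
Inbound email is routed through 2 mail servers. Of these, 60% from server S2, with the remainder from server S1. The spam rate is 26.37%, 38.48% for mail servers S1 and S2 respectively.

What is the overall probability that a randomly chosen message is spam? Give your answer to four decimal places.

0.3364

P(S1) = 1 − (0.6) = 0.4.
P(S) = P(S|S1)·P(S1) + P(S|S2)·P(S2)
      = 0.2637·0.4 + 0.3848·0.6
      = 0.10548 + 0.23088 = 0.33636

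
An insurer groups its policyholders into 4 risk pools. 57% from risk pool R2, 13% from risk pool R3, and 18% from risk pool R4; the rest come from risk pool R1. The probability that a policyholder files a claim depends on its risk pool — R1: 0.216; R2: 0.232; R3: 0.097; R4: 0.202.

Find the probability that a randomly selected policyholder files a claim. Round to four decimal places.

0.2071

P(R1) = 1 − (0.57 + 0.13 + 0.18) = 0.12.
Using total probability over the partition,
P(C) = P(C|R1)·P(R1) + P(C|R2)·P(R2) + P(C|R3)·P(R3) + P(C|R4)·P(R4)
      = 0.216·0.12 + 0.232·0.57 + 0.097·0.13 + 0.202·0.18
      = 0.02592 + 0.13224 + 0.01261 + 0.03636 = 0.20713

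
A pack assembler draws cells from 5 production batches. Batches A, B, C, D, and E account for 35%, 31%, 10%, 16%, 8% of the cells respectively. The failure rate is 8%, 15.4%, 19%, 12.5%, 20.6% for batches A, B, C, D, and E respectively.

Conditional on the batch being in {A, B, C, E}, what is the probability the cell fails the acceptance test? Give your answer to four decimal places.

Let S = {A, B, C, E}.
P(S) = 0.35 + 0.31 + 0.1 + 0.08 = 0.84.
P(F ∩ S) = 0.08·0.35 + 0.154·0.31 + 0.19·0.1 + 0.206·0.08 = 0.028 + 0.04774 + 0.019 + 0.01648 = 0.11122.
P(F | S) = 0.11122 / 0.84 = 0.132405…

P(F|S) ≈ 0.1324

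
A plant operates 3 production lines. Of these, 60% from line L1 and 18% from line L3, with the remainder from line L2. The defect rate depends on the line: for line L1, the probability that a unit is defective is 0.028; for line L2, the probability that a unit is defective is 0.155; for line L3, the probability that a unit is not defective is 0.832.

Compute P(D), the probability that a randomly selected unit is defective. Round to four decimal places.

P(L2) = 1 − (0.6 + 0.18) = 0.22.
P(D|L3) = 1 − 0.832 = 0.168.
P(D) = P(D|L1)·P(L1) + P(D|L2)·P(L2) + P(D|L3)·P(L3)
      = 0.028·0.6 + 0.155·0.22 + 0.168·0.18
      = 0.0168 + 0.0341 + 0.03024 = 0.08114

P(D) ≈ 0.0811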